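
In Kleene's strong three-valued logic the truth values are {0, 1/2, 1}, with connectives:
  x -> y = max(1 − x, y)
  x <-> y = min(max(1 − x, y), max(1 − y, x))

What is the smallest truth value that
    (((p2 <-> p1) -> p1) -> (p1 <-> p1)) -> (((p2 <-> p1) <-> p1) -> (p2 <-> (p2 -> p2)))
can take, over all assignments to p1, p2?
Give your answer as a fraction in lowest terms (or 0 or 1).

Take p1 = 0, p2 = 1/2:
p2 <-> p1 = 1/2 <-> 0 = 1/2
(p2 <-> p1) -> p1 = 1/2 -> 0 = 1/2
p1 <-> p1 = 0 <-> 0 = 1
((p2 <-> p1) -> p1) -> (p1 <-> p1) = 1/2 -> 1 = 1
p2 <-> p1 = 1/2 <-> 0 = 1/2
(p2 <-> p1) <-> p1 = 1/2 <-> 0 = 1/2
p2 -> p2 = 1/2 -> 1/2 = 1/2
p2 <-> (p2 -> p2) = 1/2 <-> 1/2 = 1/2
((p2 <-> p1) <-> p1) -> (p2 <-> (p2 -> p2)) = 1/2 -> 1/2 = 1/2
(((p2 <-> p1) -> p1) -> (p1 <-> p1)) -> (((p2 <-> p1) <-> p1) -> (p2 <-> (p2 -> p2))) = 1 -> 1/2 = 1/2
No assignment yields a value below 1/2, so this is the minimum.

1/2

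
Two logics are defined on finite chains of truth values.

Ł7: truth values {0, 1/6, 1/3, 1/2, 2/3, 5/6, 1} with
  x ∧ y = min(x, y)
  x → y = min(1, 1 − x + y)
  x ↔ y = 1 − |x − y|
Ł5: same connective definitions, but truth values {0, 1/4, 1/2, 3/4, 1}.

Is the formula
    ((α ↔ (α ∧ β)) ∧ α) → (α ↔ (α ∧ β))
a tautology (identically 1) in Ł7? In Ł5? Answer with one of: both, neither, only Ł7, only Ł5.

In Ł7: every assignment gives 1 — tautology.
In Ł5: every assignment gives 1 — tautology.

both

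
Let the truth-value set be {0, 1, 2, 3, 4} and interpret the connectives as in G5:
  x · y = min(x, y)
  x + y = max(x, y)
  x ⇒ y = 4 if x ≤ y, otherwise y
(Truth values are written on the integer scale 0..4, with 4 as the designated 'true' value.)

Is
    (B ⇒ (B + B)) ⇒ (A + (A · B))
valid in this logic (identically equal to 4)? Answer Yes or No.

No

Counterexample: take A = 0, B = 0.
B + B = 0 + 0 = 0
B ⇒ (B + B) = 0 ⇒ 0 = 4
A · B = 0 · 0 = 0
A + (A · B) = 0 + 0 = 0
(B ⇒ (B + B)) ⇒ (A + (A · B)) = 4 ⇒ 0 = 0
This gives 0 ≠ 4.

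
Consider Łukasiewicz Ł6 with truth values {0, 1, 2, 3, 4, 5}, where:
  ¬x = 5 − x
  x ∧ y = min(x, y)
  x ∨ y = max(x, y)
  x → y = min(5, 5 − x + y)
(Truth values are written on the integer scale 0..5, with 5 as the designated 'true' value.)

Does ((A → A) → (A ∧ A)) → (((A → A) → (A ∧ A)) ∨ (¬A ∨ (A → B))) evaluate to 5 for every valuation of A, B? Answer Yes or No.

Yes

At A = 1, B = 2, for instance:
A → A = 1 → 1 = 5
A ∧ A = 1 ∧ 1 = 1
(A → A) → (A ∧ A) = 5 → 1 = 1
¬A = ¬1 = 4
A → B = 1 → 2 = 5
¬A ∨ (A → B) = 4 ∨ 5 = 5
((A → A) → (A ∧ A)) ∨ (¬A ∨ (A → B)) = 1 ∨ 5 = 5
((A → A) → (A ∧ A)) → (((A → A) → (A ∧ A)) ∨ (¬A ∨ (A → B))) = 1 → 5 = 5
and checking the remaining 35 assignments likewise gives ≥ 5 in every case.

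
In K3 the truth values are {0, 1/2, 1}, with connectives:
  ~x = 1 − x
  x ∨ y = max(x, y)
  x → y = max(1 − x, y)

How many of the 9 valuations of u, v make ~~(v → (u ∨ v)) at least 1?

7

u = 0, v = 0 ↦ 1  ≥
u = 0, v = 1/2 ↦ 1/2  <
u = 0, v = 1 ↦ 1  ≥
u = 1/2, v = 0 ↦ 1  ≥
u = 1/2, v = 1/2 ↦ 1/2  <
u = 1/2, v = 1 ↦ 1  ≥
u = 1, v = 0 ↦ 1  ≥
u = 1, v = 1/2 ↦ 1  ≥
u = 1, v = 1 ↦ 1  ≥
So 7 of the 9 assignments meet the threshold.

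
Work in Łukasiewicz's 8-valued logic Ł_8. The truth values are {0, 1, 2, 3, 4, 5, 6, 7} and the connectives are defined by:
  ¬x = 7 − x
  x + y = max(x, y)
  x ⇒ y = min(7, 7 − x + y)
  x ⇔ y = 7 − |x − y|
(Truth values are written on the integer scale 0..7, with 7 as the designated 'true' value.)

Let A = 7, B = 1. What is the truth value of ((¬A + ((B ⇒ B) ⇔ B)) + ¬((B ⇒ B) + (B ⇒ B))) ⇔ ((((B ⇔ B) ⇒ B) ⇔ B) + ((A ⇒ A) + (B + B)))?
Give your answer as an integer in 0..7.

¬A = ¬7 = 0
B ⇒ B = 1 ⇒ 1 = 7
(B ⇒ B) ⇔ B = 7 ⇔ 1 = 1
¬A + ((B ⇒ B) ⇔ B) = 0 + 1 = 1
B ⇒ B = 1 ⇒ 1 = 7
B ⇒ B = 1 ⇒ 1 = 7
(B ⇒ B) + (B ⇒ B) = 7 + 7 = 7
¬((B ⇒ B) + (B ⇒ B)) = ¬7 = 0
(¬A + ((B ⇒ B) ⇔ B)) + ¬((B ⇒ B) + (B ⇒ B)) = 1 + 0 = 1
B ⇔ B = 1 ⇔ 1 = 7
(B ⇔ B) ⇒ B = 7 ⇒ 1 = 1
((B ⇔ B) ⇒ B) ⇔ B = 1 ⇔ 1 = 7
A ⇒ A = 7 ⇒ 7 = 7
B + B = 1 + 1 = 1
(A ⇒ A) + (B + B) = 7 + 1 = 7
(((B ⇔ B) ⇒ B) ⇔ B) + ((A ⇒ A) + (B + B)) = 7 + 7 = 7
((¬A + ((B ⇒ B) ⇔ B)) + ¬((B ⇒ B) + (B ⇒ B))) ⇔ ((((B ⇔ B) ⇒ B) ⇔ B) + ((A ⇒ A) + (B + B))) = 1 ⇔ 7 = 1

1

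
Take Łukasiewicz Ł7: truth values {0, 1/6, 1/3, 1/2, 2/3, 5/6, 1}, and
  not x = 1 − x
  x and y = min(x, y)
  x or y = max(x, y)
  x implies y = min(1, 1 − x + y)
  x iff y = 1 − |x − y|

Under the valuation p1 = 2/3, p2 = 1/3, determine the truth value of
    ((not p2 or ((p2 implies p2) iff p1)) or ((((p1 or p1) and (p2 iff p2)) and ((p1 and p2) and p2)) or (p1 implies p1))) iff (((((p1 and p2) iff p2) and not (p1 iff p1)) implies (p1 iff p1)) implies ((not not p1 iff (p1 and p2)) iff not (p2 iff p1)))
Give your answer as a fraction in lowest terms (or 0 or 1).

not p2 = not 1/3 = 2/3
p2 implies p2 = 1/3 implies 1/3 = 1
(p2 implies p2) iff p1 = 1 iff 2/3 = 2/3
not p2 or ((p2 implies p2) iff p1) = 2/3 or 2/3 = 2/3
p1 or p1 = 2/3 or 2/3 = 2/3
p2 iff p2 = 1/3 iff 1/3 = 1
(p1 or p1) and (p2 iff p2) = 2/3 and 1 = 2/3
p1 and p2 = 2/3 and 1/3 = 1/3
(p1 and p2) and p2 = 1/3 and 1/3 = 1/3
((p1 or p1) and (p2 iff p2)) and ((p1 and p2) and p2) = 2/3 and 1/3 = 1/3
p1 implies p1 = 2/3 implies 2/3 = 1
(((p1 or p1) and (p2 iff p2)) and ((p1 and p2) and p2)) or (p1 implies p1) = 1/3 or 1 = 1
(not p2 or ((p2 implies p2) iff p1)) or ((((p1 or p1) and (p2 iff p2)) and ((p1 and p2) and p2)) or (p1 implies p1)) = 2/3 or 1 = 1
p1 and p2 = 2/3 and 1/3 = 1/3
(p1 and p2) iff p2 = 1/3 iff 1/3 = 1
p1 iff p1 = 2/3 iff 2/3 = 1
not (p1 iff p1) = not 1 = 0
((p1 and p2) iff p2) and not (p1 iff p1) = 1 and 0 = 0
p1 iff p1 = 2/3 iff 2/3 = 1
(((p1 and p2) iff p2) and not (p1 iff p1)) implies (p1 iff p1) = 0 implies 1 = 1
not p1 = not 2/3 = 1/3
not not p1 = not 1/3 = 2/3
p1 and p2 = 2/3 and 1/3 = 1/3
not not p1 iff (p1 and p2) = 2/3 iff 1/3 = 2/3
p2 iff p1 = 1/3 iff 2/3 = 2/3
not (p2 iff p1) = not 2/3 = 1/3
(not not p1 iff (p1 and p2)) iff not (p2 iff p1) = 2/3 iff 1/3 = 2/3
((((p1 and p2) iff p2) and not (p1 iff p1)) implies (p1 iff p1)) implies ((not not p1 iff (p1 and p2)) iff not (p2 iff p1)) = 1 implies 2/3 = 2/3
((not p2 or ((p2 implies p2) iff p1)) or ((((p1 or p1) and (p2 iff p2)) and ((p1 and p2) and p2)) or (p1 implies p1))) iff (((((p1 and p2) iff p2) and not (p1 iff p1)) implies (p1 iff p1)) implies ((not not p1 iff (p1 and p2)) iff not (p2 iff p1))) = 1 iff 2/3 = 2/3

2/3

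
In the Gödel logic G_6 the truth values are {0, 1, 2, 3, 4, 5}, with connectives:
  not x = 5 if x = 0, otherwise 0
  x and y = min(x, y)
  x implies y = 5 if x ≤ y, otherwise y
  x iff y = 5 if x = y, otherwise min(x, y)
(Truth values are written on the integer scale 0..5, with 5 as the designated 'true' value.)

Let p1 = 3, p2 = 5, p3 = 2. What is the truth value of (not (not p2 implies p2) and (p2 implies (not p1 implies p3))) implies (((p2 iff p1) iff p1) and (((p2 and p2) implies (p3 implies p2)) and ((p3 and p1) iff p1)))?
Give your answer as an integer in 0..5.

5

not p2 = not 5 = 0
not p2 implies p2 = 0 implies 5 = 5
not (not p2 implies p2) = not 5 = 0
not p1 = not 3 = 0
not p1 implies p3 = 0 implies 2 = 5
p2 implies (not p1 implies p3) = 5 implies 5 = 5
not (not p2 implies p2) and (p2 implies (not p1 implies p3)) = 0 and 5 = 0
p2 iff p1 = 5 iff 3 = 3
(p2 iff p1) iff p1 = 3 iff 3 = 5
p2 and p2 = 5 and 5 = 5
p3 implies p2 = 2 implies 5 = 5
(p2 and p2) implies (p3 implies p2) = 5 implies 5 = 5
p3 and p1 = 2 and 3 = 2
(p3 and p1) iff p1 = 2 iff 3 = 2
((p2 and p2) implies (p3 implies p2)) and ((p3 and p1) iff p1) = 5 and 2 = 2
((p2 iff p1) iff p1) and (((p2 and p2) implies (p3 implies p2)) and ((p3 and p1) iff p1)) = 5 and 2 = 2
(not (not p2 implies p2) and (p2 implies (not p1 implies p3))) implies (((p2 iff p1) iff p1) and (((p2 and p2) implies (p3 implies p2)) and ((p3 and p1) iff p1))) = 0 implies 2 = 5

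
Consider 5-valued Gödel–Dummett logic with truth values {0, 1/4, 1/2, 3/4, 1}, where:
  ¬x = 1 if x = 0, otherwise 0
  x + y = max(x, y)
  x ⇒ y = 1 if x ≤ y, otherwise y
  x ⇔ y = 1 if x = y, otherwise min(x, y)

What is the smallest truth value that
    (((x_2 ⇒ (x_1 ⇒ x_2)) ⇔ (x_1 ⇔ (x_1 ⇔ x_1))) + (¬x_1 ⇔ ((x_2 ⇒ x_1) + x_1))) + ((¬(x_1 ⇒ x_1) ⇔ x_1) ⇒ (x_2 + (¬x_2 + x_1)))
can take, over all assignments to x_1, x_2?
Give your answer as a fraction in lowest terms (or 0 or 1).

Take x_1 = 0, x_2 = 1/4:
x_1 ⇒ x_2 = 0 ⇒ 1/4 = 1
x_2 ⇒ (x_1 ⇒ x_2) = 1/4 ⇒ 1 = 1
x_1 ⇔ x_1 = 0 ⇔ 0 = 1
x_1 ⇔ (x_1 ⇔ x_1) = 0 ⇔ 1 = 0
(x_2 ⇒ (x_1 ⇒ x_2)) ⇔ (x_1 ⇔ (x_1 ⇔ x_1)) = 1 ⇔ 0 = 0
¬x_1 = ¬0 = 1
x_2 ⇒ x_1 = 1/4 ⇒ 0 = 0
(x_2 ⇒ x_1) + x_1 = 0 + 0 = 0
¬x_1 ⇔ ((x_2 ⇒ x_1) + x_1) = 1 ⇔ 0 = 0
((x_2 ⇒ (x_1 ⇒ x_2)) ⇔ (x_1 ⇔ (x_1 ⇔ x_1))) + (¬x_1 ⇔ ((x_2 ⇒ x_1) + x_1)) = 0 + 0 = 0
x_1 ⇒ x_1 = 0 ⇒ 0 = 1
¬(x_1 ⇒ x_1) = ¬1 = 0
¬(x_1 ⇒ x_1) ⇔ x_1 = 0 ⇔ 0 = 1
¬x_2 = ¬1/4 = 0
¬x_2 + x_1 = 0 + 0 = 0
x_2 + (¬x_2 + x_1) = 1/4 + 0 = 1/4
(¬(x_1 ⇒ x_1) ⇔ x_1) ⇒ (x_2 + (¬x_2 + x_1)) = 1 ⇒ 1/4 = 1/4
(((x_2 ⇒ (x_1 ⇒ x_2)) ⇔ (x_1 ⇔ (x_1 ⇔ x_1))) + (¬x_1 ⇔ ((x_2 ⇒ x_1) + x_1))) + ((¬(x_1 ⇒ x_1) ⇔ x_1) ⇒ (x_2 + (¬x_2 + x_1))) = 0 + 1/4 = 1/4
No assignment yields a value below 1/4, so this is the minimum.

1/4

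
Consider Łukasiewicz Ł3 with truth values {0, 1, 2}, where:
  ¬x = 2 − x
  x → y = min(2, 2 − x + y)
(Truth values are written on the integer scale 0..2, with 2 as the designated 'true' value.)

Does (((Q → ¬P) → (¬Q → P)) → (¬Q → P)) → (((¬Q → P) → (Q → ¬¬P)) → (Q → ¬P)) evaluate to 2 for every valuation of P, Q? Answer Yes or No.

No

Counterexample: take P = 2, Q = 1.
¬P = ¬2 = 0
Q → ¬P = 1 → 0 = 1
¬Q = ¬1 = 1
¬Q → P = 1 → 2 = 2
(Q → ¬P) → (¬Q → P) = 1 → 2 = 2
¬Q = ¬1 = 1
¬Q → P = 1 → 2 = 2
((Q → ¬P) → (¬Q → P)) → (¬Q → P) = 2 → 2 = 2
¬Q = ¬1 = 1
¬Q → P = 1 → 2 = 2
¬P = ¬2 = 0
¬¬P = ¬0 = 2
Q → ¬¬P = 1 → 2 = 2
(¬Q → P) → (Q → ¬¬P) = 2 → 2 = 2
¬P = ¬2 = 0
Q → ¬P = 1 → 0 = 1
((¬Q → P) → (Q → ¬¬P)) → (Q → ¬P) = 2 → 1 = 1
(((Q → ¬P) → (¬Q → P)) → (¬Q → P)) → (((¬Q → P) → (Q → ¬¬P)) → (Q → ¬P)) = 2 → 1 = 1
This gives 1 ≠ 2.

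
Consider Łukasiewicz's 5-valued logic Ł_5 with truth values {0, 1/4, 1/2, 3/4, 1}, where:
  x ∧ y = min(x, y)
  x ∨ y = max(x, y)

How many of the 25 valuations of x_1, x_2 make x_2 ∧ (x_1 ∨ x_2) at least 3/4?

value 1: 5 assignments (counts)
value 3/4: 5 assignments (counts)
value 1/2: 5 assignments
value 1/4: 5 assignments
value 0: 5 assignments
So 10 of the 25 assignments meet the threshold.

10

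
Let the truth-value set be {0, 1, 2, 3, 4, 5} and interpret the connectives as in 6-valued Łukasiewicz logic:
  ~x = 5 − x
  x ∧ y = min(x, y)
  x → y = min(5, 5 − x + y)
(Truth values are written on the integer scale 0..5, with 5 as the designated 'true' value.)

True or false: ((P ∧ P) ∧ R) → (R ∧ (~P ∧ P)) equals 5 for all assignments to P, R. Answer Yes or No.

Counterexample: take P = 3, R = 3.
P ∧ P = 3 ∧ 3 = 3
(P ∧ P) ∧ R = 3 ∧ 3 = 3
~P = ~3 = 2
~P ∧ P = 2 ∧ 3 = 2
R ∧ (~P ∧ P) = 3 ∧ 2 = 2
((P ∧ P) ∧ R) → (R ∧ (~P ∧ P)) = 3 → 2 = 4
This gives 4 ≠ 5.

No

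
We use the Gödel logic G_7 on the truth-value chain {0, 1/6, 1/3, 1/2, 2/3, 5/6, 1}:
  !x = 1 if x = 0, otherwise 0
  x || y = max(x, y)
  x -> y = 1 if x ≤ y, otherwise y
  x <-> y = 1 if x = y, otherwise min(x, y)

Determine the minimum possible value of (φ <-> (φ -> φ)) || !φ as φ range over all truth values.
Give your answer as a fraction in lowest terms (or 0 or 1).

Take φ = 1/6:
φ -> φ = 1/6 -> 1/6 = 1
φ <-> (φ -> φ) = 1/6 <-> 1 = 1/6
!φ = !1/6 = 0
(φ <-> (φ -> φ)) || !φ = 1/6 || 0 = 1/6
No assignment yields a value below 1/6, so this is the minimum.

1/6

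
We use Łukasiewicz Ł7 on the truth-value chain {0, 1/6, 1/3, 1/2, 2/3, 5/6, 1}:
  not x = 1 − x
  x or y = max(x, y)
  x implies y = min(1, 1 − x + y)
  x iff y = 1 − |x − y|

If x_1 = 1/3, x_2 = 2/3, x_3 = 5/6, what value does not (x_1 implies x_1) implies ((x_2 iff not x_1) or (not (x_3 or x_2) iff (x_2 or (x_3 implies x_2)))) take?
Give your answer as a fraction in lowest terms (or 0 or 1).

x_1 implies x_1 = 1/3 implies 1/3 = 1
not (x_1 implies x_1) = not 1 = 0
not x_1 = not 1/3 = 2/3
x_2 iff not x_1 = 2/3 iff 2/3 = 1
x_3 or x_2 = 5/6 or 2/3 = 5/6
not (x_3 or x_2) = not 5/6 = 1/6
x_3 implies x_2 = 5/6 implies 2/3 = 5/6
x_2 or (x_3 implies x_2) = 2/3 or 5/6 = 5/6
not (x_3 or x_2) iff (x_2 or (x_3 implies x_2)) = 1/6 iff 5/6 = 1/3
(x_2 iff not x_1) or (not (x_3 or x_2) iff (x_2 or (x_3 implies x_2))) = 1 or 1/3 = 1
not (x_1 implies x_1) implies ((x_2 iff not x_1) or (not (x_3 or x_2) iff (x_2 or (x_3 implies x_2)))) = 0 implies 1 = 1

1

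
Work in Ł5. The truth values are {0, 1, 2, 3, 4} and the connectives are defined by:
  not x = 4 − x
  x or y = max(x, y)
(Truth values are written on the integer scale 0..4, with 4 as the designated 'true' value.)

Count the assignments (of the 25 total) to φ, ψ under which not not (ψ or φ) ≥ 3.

16

value 4: 9 assignments (counts)
value 3: 7 assignments (counts)
value 2: 5 assignments
value 1: 3 assignments
value 0: 1 assignment
So 16 of the 25 assignments meet the threshold.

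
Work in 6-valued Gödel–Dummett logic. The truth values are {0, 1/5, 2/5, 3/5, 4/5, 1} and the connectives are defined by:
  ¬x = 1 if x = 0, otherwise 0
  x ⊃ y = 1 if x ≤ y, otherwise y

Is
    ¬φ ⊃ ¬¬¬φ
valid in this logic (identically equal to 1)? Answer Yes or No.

Yes

φ = 0 ↦ 1
φ = 1/5 ↦ 1
φ = 2/5 ↦ 1
φ = 3/5 ↦ 1
φ = 4/5 ↦ 1
φ = 1 ↦ 1
Every assignment gives a value ≥ 1.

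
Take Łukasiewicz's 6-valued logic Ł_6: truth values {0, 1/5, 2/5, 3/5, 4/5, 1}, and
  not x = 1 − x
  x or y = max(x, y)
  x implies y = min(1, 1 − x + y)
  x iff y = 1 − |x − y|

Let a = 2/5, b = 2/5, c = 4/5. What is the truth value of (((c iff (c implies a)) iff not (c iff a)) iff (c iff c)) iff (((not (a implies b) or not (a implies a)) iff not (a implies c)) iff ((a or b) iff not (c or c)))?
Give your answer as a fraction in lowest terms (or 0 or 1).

c implies a = 4/5 implies 2/5 = 3/5
c iff (c implies a) = 4/5 iff 3/5 = 4/5
c iff a = 4/5 iff 2/5 = 3/5
not (c iff a) = not 3/5 = 2/5
(c iff (c implies a)) iff not (c iff a) = 4/5 iff 2/5 = 3/5
c iff c = 4/5 iff 4/5 = 1
((c iff (c implies a)) iff not (c iff a)) iff (c iff c) = 3/5 iff 1 = 3/5
a implies b = 2/5 implies 2/5 = 1
not (a implies b) = not 1 = 0
a implies a = 2/5 implies 2/5 = 1
not (a implies a) = not 1 = 0
not (a implies b) or not (a implies a) = 0 or 0 = 0
a implies c = 2/5 implies 4/5 = 1
not (a implies c) = not 1 = 0
(not (a implies b) or not (a implies a)) iff not (a implies c) = 0 iff 0 = 1
a or b = 2/5 or 2/5 = 2/5
c or c = 4/5 or 4/5 = 4/5
not (c or c) = not 4/5 = 1/5
(a or b) iff not (c or c) = 2/5 iff 1/5 = 4/5
((not (a implies b) or not (a implies a)) iff not (a implies c)) iff ((a or b) iff not (c or c)) = 1 iff 4/5 = 4/5
(((c iff (c implies a)) iff not (c iff a)) iff (c iff c)) iff (((not (a implies b) or not (a implies a)) iff not (a implies c)) iff ((a or b) iff not (c or c))) = 3/5 iff 4/5 = 4/5

4/5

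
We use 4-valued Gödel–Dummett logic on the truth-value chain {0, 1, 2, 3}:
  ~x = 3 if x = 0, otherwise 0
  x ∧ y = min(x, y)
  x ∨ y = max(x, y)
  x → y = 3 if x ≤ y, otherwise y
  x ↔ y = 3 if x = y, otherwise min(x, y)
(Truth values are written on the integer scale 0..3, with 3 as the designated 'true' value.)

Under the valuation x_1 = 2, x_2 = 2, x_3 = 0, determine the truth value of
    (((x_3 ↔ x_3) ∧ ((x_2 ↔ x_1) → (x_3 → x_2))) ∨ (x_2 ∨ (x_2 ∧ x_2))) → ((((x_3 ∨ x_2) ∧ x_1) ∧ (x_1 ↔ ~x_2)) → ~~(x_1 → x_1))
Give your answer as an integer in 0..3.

x_3 ↔ x_3 = 0 ↔ 0 = 3
x_2 ↔ x_1 = 2 ↔ 2 = 3
x_3 → x_2 = 0 → 2 = 3
(x_2 ↔ x_1) → (x_3 → x_2) = 3 → 3 = 3
(x_3 ↔ x_3) ∧ ((x_2 ↔ x_1) → (x_3 → x_2)) = 3 ∧ 3 = 3
x_2 ∧ x_2 = 2 ∧ 2 = 2
x_2 ∨ (x_2 ∧ x_2) = 2 ∨ 2 = 2
((x_3 ↔ x_3) ∧ ((x_2 ↔ x_1) → (x_3 → x_2))) ∨ (x_2 ∨ (x_2 ∧ x_2)) = 3 ∨ 2 = 3
x_3 ∨ x_2 = 0 ∨ 2 = 2
(x_3 ∨ x_2) ∧ x_1 = 2 ∧ 2 = 2
~x_2 = ~2 = 0
x_1 ↔ ~x_2 = 2 ↔ 0 = 0
((x_3 ∨ x_2) ∧ x_1) ∧ (x_1 ↔ ~x_2) = 2 ∧ 0 = 0
x_1 → x_1 = 2 → 2 = 3
~(x_1 → x_1) = ~3 = 0
~~(x_1 → x_1) = ~0 = 3
(((x_3 ∨ x_2) ∧ x_1) ∧ (x_1 ↔ ~x_2)) → ~~(x_1 → x_1) = 0 → 3 = 3
(((x_3 ↔ x_3) ∧ ((x_2 ↔ x_1) → (x_3 → x_2))) ∨ (x_2 ∨ (x_2 ∧ x_2))) → ((((x_3 ∨ x_2) ∧ x_1) ∧ (x_1 ↔ ~x_2)) → ~~(x_1 → x_1)) = 3 → 3 = 3

3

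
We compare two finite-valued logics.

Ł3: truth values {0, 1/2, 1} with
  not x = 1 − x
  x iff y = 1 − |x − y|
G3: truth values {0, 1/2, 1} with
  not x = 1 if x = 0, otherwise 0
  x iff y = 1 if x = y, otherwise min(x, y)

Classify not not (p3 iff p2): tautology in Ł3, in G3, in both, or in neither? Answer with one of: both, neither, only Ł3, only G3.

neither

In Ł3: at p2 = 0, p3 = 1/2 the value is 1/2 — not a tautology.
In G3: at p2 = 0, p3 = 1/2 the value is 0 — not a tautology.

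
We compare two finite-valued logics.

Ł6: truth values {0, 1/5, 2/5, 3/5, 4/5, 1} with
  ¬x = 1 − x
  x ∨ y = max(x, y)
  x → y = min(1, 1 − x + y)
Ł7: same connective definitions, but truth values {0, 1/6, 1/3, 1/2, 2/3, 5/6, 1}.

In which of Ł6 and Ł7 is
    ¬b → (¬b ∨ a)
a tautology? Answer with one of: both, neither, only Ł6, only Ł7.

In Ł6: every assignment gives 1 — tautology.
In Ł7: every assignment gives 1 — tautology.

both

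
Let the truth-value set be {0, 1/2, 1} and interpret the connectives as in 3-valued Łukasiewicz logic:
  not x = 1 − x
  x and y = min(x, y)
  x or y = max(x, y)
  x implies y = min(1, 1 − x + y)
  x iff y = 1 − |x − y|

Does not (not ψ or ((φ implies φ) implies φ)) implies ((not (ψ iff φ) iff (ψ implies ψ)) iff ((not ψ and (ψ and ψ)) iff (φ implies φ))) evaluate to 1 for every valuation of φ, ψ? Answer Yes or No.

No

Counterexample: take φ = 0, ψ = 1.
not ψ = not 1 = 0
φ implies φ = 0 implies 0 = 1
(φ implies φ) implies φ = 1 implies 0 = 0
not ψ or ((φ implies φ) implies φ) = 0 or 0 = 0
not (not ψ or ((φ implies φ) implies φ)) = not 0 = 1
ψ iff φ = 1 iff 0 = 0
not (ψ iff φ) = not 0 = 1
ψ implies ψ = 1 implies 1 = 1
not (ψ iff φ) iff (ψ implies ψ) = 1 iff 1 = 1
not ψ = not 1 = 0
ψ and ψ = 1 and 1 = 1
not ψ and (ψ and ψ) = 0 and 1 = 0
φ implies φ = 0 implies 0 = 1
(not ψ and (ψ and ψ)) iff (φ implies φ) = 0 iff 1 = 0
(not (ψ iff φ) iff (ψ implies ψ)) iff ((not ψ and (ψ and ψ)) iff (φ implies φ)) = 1 iff 0 = 0
not (not ψ or ((φ implies φ) implies φ)) implies ((not (ψ iff φ) iff (ψ implies ψ)) iff ((not ψ and (ψ and ψ)) iff (φ implies φ))) = 1 implies 0 = 0
This gives 0 ≠ 1.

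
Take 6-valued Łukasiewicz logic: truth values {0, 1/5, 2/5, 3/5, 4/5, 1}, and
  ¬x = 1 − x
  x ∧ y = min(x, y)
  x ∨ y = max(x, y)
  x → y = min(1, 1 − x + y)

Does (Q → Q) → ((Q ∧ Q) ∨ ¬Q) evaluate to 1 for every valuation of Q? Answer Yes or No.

No

Counterexample: take Q = 1/5.
Q → Q = 1/5 → 1/5 = 1
Q ∧ Q = 1/5 ∧ 1/5 = 1/5
¬Q = ¬1/5 = 4/5
(Q ∧ Q) ∨ ¬Q = 1/5 ∨ 4/5 = 4/5
(Q → Q) → ((Q ∧ Q) ∨ ¬Q) = 1 → 4/5 = 4/5
This gives 4/5 ≠ 1.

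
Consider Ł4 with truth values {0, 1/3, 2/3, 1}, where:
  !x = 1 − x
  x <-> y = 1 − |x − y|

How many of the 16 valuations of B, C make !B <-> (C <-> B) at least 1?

5

B = 0, C = 0 ↦ 1  ≥
B = 0, C = 1/3 ↦ 2/3  <
B = 0, C = 2/3 ↦ 1/3  <
B = 0, C = 1 ↦ 0  <
B = 1/3, C = 0 ↦ 1  ≥
B = 1/3, C = 1/3 ↦ 2/3  <
B = 1/3, C = 2/3 ↦ 1  ≥
B = 1/3, C = 1 ↦ 2/3  <
B = 2/3, C = 0 ↦ 1  ≥
B = 2/3, C = 1/3 ↦ 2/3  <
B = 2/3, C = 2/3 ↦ 1/3  <
B = 2/3, C = 1 ↦ 2/3  <
B = 1, C = 0 ↦ 1  ≥
B = 1, C = 1/3 ↦ 2/3  <
B = 1, C = 2/3 ↦ 1/3  <
B = 1, C = 1 ↦ 0  <
So 5 of the 16 assignments meet the threshold.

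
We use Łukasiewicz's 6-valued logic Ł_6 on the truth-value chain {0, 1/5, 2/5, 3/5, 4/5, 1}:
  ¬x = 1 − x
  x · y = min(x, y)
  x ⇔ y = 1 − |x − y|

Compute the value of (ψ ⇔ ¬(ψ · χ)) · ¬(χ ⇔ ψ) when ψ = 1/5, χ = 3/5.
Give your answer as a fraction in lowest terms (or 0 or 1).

2/5

ψ · χ = 1/5 · 3/5 = 1/5
¬(ψ · χ) = ¬1/5 = 4/5
ψ ⇔ ¬(ψ · χ) = 1/5 ⇔ 4/5 = 2/5
χ ⇔ ψ = 3/5 ⇔ 1/5 = 3/5
¬(χ ⇔ ψ) = ¬3/5 = 2/5
(ψ ⇔ ¬(ψ · χ)) · ¬(χ ⇔ ψ) = 2/5 · 2/5 = 2/5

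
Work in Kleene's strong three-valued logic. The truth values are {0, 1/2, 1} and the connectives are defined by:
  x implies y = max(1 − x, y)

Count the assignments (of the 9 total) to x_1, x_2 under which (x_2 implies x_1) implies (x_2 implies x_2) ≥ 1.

x_1 = 0, x_2 = 0 ↦ 1  ≥
x_1 = 0, x_2 = 1/2 ↦ 1/2  <
x_1 = 0, x_2 = 1 ↦ 1  ≥
x_1 = 1/2, x_2 = 0 ↦ 1  ≥
x_1 = 1/2, x_2 = 1/2 ↦ 1/2  <
x_1 = 1/2, x_2 = 1 ↦ 1  ≥
x_1 = 1, x_2 = 0 ↦ 1  ≥
x_1 = 1, x_2 = 1/2 ↦ 1/2  <
x_1 = 1, x_2 = 1 ↦ 1  ≥
So 6 of the 9 assignments meet the threshold.

6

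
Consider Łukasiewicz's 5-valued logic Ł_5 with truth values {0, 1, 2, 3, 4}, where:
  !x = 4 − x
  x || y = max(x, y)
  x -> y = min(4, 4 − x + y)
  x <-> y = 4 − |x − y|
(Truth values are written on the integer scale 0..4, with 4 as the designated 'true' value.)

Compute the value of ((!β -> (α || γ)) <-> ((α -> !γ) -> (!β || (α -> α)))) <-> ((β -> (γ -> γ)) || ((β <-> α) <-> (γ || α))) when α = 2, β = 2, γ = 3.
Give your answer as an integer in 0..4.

!β = !2 = 2
α || γ = 2 || 3 = 3
!β -> (α || γ) = 2 -> 3 = 4
!γ = !3 = 1
α -> !γ = 2 -> 1 = 3
!β = !2 = 2
α -> α = 2 -> 2 = 4
!β || (α -> α) = 2 || 4 = 4
(α -> !γ) -> (!β || (α -> α)) = 3 -> 4 = 4
(!β -> (α || γ)) <-> ((α -> !γ) -> (!β || (α -> α))) = 4 <-> 4 = 4
γ -> γ = 3 -> 3 = 4
β -> (γ -> γ) = 2 -> 4 = 4
β <-> α = 2 <-> 2 = 4
γ || α = 3 || 2 = 3
(β <-> α) <-> (γ || α) = 4 <-> 3 = 3
(β -> (γ -> γ)) || ((β <-> α) <-> (γ || α)) = 4 || 3 = 4
((!β -> (α || γ)) <-> ((α -> !γ) -> (!β || (α -> α)))) <-> ((β -> (γ -> γ)) || ((β <-> α) <-> (γ || α))) = 4 <-> 4 = 4

4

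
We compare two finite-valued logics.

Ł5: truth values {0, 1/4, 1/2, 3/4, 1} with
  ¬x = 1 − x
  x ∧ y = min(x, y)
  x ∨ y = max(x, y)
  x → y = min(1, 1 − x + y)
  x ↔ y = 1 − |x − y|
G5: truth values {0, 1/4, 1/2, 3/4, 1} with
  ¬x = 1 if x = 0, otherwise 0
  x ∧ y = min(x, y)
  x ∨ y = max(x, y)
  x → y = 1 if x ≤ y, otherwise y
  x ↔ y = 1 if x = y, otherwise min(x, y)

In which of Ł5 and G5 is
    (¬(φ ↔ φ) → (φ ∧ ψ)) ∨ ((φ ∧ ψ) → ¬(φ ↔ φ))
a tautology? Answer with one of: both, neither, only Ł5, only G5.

In Ł5: every assignment gives 1 — tautology.
In G5: every assignment gives 1 — tautology.

both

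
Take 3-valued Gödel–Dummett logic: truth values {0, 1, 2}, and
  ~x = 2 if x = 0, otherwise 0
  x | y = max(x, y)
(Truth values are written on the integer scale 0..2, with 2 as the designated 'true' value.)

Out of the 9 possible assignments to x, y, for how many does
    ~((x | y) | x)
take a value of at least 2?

x = 0, y = 0 ↦ 2  ≥
x = 0, y = 1 ↦ 0  <
x = 0, y = 2 ↦ 0  <
x = 1, y = 0 ↦ 0  <
x = 1, y = 1 ↦ 0  <
x = 1, y = 2 ↦ 0  <
x = 2, y = 0 ↦ 0  <
x = 2, y = 1 ↦ 0  <
x = 2, y = 2 ↦ 0  <
So 1 of the 9 assignments meets the threshold.

1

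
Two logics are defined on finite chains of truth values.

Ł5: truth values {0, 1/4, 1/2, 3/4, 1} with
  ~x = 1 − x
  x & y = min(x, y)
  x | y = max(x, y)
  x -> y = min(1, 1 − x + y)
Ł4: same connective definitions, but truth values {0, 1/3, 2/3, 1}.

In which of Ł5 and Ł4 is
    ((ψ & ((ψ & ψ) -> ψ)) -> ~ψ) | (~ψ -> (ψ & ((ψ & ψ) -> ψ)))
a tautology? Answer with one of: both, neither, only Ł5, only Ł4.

both

In Ł5: every assignment gives 1 — tautology.
In Ł4: every assignment gives 1 — tautology.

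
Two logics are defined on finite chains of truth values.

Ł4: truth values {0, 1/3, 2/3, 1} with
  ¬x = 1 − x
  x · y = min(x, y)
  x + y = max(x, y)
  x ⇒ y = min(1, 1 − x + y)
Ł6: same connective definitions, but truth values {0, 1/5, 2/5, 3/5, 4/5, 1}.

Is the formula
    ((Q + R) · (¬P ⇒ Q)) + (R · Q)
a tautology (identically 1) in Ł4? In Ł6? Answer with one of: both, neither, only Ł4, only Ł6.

In Ł4: at P = 0, Q = 0, R = 0 the value is 0 — not a tautology.
In Ł6: at P = 0, Q = 0, R = 0 the value is 0 — not a tautology.

neither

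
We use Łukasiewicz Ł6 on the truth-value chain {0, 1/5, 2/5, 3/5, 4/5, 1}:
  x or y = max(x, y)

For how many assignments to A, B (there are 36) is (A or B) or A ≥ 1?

11

value 1: 11 assignments (counts)
value 4/5: 9 assignments
value 3/5: 7 assignments
value 2/5: 5 assignments
value 1/5: 3 assignments
value 0: 1 assignment
So 11 of the 36 assignments meet the threshold.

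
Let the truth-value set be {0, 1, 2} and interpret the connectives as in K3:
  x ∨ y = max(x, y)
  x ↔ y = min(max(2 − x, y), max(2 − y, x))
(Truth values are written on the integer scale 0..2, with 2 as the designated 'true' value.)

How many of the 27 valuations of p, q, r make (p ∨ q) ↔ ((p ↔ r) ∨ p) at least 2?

value 2: 11 assignments (counts)
value 1: 14 assignments
value 0: 2 assignments
So 11 of the 27 assignments meet the threshold.

11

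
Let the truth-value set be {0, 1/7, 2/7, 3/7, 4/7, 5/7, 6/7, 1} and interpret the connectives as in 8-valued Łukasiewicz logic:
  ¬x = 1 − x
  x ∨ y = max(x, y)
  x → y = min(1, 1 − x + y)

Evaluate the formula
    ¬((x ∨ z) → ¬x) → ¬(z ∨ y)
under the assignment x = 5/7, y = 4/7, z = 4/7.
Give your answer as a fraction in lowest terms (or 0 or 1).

1

x ∨ z = 5/7 ∨ 4/7 = 5/7
¬x = ¬5/7 = 2/7
(x ∨ z) → ¬x = 5/7 → 2/7 = 4/7
¬((x ∨ z) → ¬x) = ¬4/7 = 3/7
z ∨ y = 4/7 ∨ 4/7 = 4/7
¬(z ∨ y) = ¬4/7 = 3/7
¬((x ∨ z) → ¬x) → ¬(z ∨ y) = 3/7 → 3/7 = 1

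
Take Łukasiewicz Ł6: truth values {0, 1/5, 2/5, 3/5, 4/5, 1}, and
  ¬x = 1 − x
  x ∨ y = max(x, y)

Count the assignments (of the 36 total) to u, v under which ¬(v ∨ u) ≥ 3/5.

9

value 1: 1 assignment (counts)
value 4/5: 3 assignments (counts)
value 3/5: 5 assignments (counts)
value 2/5: 7 assignments
value 1/5: 9 assignments
value 0: 11 assignments
So 9 of the 36 assignments meet the threshold.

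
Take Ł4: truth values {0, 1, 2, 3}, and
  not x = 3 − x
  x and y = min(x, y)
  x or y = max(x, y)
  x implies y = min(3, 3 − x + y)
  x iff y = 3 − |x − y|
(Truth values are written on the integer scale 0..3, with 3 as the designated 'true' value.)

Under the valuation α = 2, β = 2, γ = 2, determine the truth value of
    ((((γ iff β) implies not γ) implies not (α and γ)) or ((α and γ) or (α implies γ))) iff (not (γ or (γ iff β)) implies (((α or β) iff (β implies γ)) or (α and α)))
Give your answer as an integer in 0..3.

γ iff β = 2 iff 2 = 3
not γ = not 2 = 1
(γ iff β) implies not γ = 3 implies 1 = 1
α and γ = 2 and 2 = 2
not (α and γ) = not 2 = 1
((γ iff β) implies not γ) implies not (α and γ) = 1 implies 1 = 3
α and γ = 2 and 2 = 2
α implies γ = 2 implies 2 = 3
(α and γ) or (α implies γ) = 2 or 3 = 3
(((γ iff β) implies not γ) implies not (α and γ)) or ((α and γ) or (α implies γ)) = 3 or 3 = 3
γ iff β = 2 iff 2 = 3
γ or (γ iff β) = 2 or 3 = 3
not (γ or (γ iff β)) = not 3 = 0
α or β = 2 or 2 = 2
β implies γ = 2 implies 2 = 3
(α or β) iff (β implies γ) = 2 iff 3 = 2
α and α = 2 and 2 = 2
((α or β) iff (β implies γ)) or (α and α) = 2 or 2 = 2
not (γ or (γ iff β)) implies (((α or β) iff (β implies γ)) or (α and α)) = 0 implies 2 = 3
((((γ iff β) implies not γ) implies not (α and γ)) or ((α and γ) or (α implies γ))) iff (not (γ or (γ iff β)) implies (((α or β) iff (β implies γ)) or (α and α))) = 3 iff 3 = 3

3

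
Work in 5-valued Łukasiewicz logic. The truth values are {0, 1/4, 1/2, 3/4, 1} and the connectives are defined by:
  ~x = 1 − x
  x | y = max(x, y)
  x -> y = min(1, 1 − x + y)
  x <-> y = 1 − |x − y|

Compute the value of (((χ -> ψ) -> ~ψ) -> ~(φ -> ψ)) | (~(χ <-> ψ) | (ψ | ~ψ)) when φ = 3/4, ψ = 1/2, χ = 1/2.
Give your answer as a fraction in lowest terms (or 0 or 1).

χ -> ψ = 1/2 -> 1/2 = 1
~ψ = ~1/2 = 1/2
(χ -> ψ) -> ~ψ = 1 -> 1/2 = 1/2
φ -> ψ = 3/4 -> 1/2 = 3/4
~(φ -> ψ) = ~3/4 = 1/4
((χ -> ψ) -> ~ψ) -> ~(φ -> ψ) = 1/2 -> 1/4 = 3/4
χ <-> ψ = 1/2 <-> 1/2 = 1
~(χ <-> ψ) = ~1 = 0
~ψ = ~1/2 = 1/2
ψ | ~ψ = 1/2 | 1/2 = 1/2
~(χ <-> ψ) | (ψ | ~ψ) = 0 | 1/2 = 1/2
(((χ -> ψ) -> ~ψ) -> ~(φ -> ψ)) | (~(χ <-> ψ) | (ψ | ~ψ)) = 3/4 | 1/2 = 3/4

3/4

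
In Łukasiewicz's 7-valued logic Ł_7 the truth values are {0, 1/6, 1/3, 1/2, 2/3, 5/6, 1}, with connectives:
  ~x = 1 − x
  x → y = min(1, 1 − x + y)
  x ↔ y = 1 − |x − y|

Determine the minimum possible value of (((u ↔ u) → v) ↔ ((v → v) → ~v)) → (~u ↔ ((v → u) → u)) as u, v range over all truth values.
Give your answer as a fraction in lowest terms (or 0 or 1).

Take u = 1, v = 1/2:
u ↔ u = 1 ↔ 1 = 1
(u ↔ u) → v = 1 → 1/2 = 1/2
v → v = 1/2 → 1/2 = 1
~v = ~1/2 = 1/2
(v → v) → ~v = 1 → 1/2 = 1/2
((u ↔ u) → v) ↔ ((v → v) → ~v) = 1/2 ↔ 1/2 = 1
~u = ~1 = 0
v → u = 1/2 → 1 = 1
(v → u) → u = 1 → 1 = 1
~u ↔ ((v → u) → u) = 0 ↔ 1 = 0
(((u ↔ u) → v) ↔ ((v → v) → ~v)) → (~u ↔ ((v → u) → u)) = 1 → 0 = 0
No assignment yields a value below 0, so this is the minimum.

0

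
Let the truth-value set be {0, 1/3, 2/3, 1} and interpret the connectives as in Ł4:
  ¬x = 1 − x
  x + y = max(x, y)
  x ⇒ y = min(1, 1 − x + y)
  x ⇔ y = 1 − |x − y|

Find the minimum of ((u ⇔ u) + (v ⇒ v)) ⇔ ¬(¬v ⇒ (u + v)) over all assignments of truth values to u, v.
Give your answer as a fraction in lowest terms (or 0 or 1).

0

Take u = 0, v = 2/3:
u ⇔ u = 0 ⇔ 0 = 1
v ⇒ v = 2/3 ⇒ 2/3 = 1
(u ⇔ u) + (v ⇒ v) = 1 + 1 = 1
¬v = ¬2/3 = 1/3
u + v = 0 + 2/3 = 2/3
¬v ⇒ (u + v) = 1/3 ⇒ 2/3 = 1
¬(¬v ⇒ (u + v)) = ¬1 = 0
((u ⇔ u) + (v ⇒ v)) ⇔ ¬(¬v ⇒ (u + v)) = 1 ⇔ 0 = 0
No assignment yields a value below 0, so this is the minimum.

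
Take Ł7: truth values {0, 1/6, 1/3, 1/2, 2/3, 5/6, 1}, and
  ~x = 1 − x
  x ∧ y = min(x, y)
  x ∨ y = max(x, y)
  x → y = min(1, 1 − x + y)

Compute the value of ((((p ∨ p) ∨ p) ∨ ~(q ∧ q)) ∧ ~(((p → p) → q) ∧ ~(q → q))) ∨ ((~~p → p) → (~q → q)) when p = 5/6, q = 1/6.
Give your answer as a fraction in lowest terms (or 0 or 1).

5/6

p ∨ p = 5/6 ∨ 5/6 = 5/6
(p ∨ p) ∨ p = 5/6 ∨ 5/6 = 5/6
q ∧ q = 1/6 ∧ 1/6 = 1/6
~(q ∧ q) = ~1/6 = 5/6
((p ∨ p) ∨ p) ∨ ~(q ∧ q) = 5/6 ∨ 5/6 = 5/6
p → p = 5/6 → 5/6 = 1
(p → p) → q = 1 → 1/6 = 1/6
q → q = 1/6 → 1/6 = 1
~(q → q) = ~1 = 0
((p → p) → q) ∧ ~(q → q) = 1/6 ∧ 0 = 0
~(((p → p) → q) ∧ ~(q → q)) = ~0 = 1
(((p ∨ p) ∨ p) ∨ ~(q ∧ q)) ∧ ~(((p → p) → q) ∧ ~(q → q)) = 5/6 ∧ 1 = 5/6
~p = ~5/6 = 1/6
~~p = ~1/6 = 5/6
~~p → p = 5/6 → 5/6 = 1
~q = ~1/6 = 5/6
~q → q = 5/6 → 1/6 = 1/3
(~~p → p) → (~q → q) = 1 → 1/3 = 1/3
((((p ∨ p) ∨ p) ∨ ~(q ∧ q)) ∧ ~(((p → p) → q) ∧ ~(q → q))) ∨ ((~~p → p) → (~q → q)) = 5/6 ∨ 1/3 = 5/6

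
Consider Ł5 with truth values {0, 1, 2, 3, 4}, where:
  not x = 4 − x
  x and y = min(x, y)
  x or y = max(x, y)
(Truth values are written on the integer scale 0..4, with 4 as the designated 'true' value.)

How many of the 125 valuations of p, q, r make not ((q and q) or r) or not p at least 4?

29

value 4: 29 assignments (counts)
value 3: 33 assignments
value 2: 31 assignments
value 1: 23 assignments
value 0: 9 assignments
So 29 of the 125 assignments meet the threshold.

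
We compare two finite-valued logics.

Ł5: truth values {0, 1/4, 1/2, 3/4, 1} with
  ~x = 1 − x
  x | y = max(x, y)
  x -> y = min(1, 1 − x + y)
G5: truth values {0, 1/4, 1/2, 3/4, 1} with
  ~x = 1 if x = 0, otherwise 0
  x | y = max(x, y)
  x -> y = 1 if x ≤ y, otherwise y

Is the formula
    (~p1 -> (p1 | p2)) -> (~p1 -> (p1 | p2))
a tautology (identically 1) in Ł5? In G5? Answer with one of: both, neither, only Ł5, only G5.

In Ł5: every assignment gives 1 — tautology.
In G5: every assignment gives 1 — tautology.

both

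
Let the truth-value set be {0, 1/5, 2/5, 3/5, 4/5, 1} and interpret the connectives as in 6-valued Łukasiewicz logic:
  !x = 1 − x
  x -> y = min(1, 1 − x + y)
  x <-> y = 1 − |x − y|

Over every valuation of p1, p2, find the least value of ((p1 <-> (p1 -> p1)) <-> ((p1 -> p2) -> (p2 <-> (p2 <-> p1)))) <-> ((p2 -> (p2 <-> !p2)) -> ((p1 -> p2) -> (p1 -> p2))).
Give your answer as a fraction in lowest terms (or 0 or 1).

1/5

Take p1 = 0, p2 = 2/5:
p1 -> p1 = 0 -> 0 = 1
p1 <-> (p1 -> p1) = 0 <-> 1 = 0
p1 -> p2 = 0 -> 2/5 = 1
p2 <-> p1 = 2/5 <-> 0 = 3/5
p2 <-> (p2 <-> p1) = 2/5 <-> 3/5 = 4/5
(p1 -> p2) -> (p2 <-> (p2 <-> p1)) = 1 -> 4/5 = 4/5
(p1 <-> (p1 -> p1)) <-> ((p1 -> p2) -> (p2 <-> (p2 <-> p1))) = 0 <-> 4/5 = 1/5
!p2 = !2/5 = 3/5
p2 <-> !p2 = 2/5 <-> 3/5 = 4/5
p2 -> (p2 <-> !p2) = 2/5 -> 4/5 = 1
p1 -> p2 = 0 -> 2/5 = 1
p1 -> p2 = 0 -> 2/5 = 1
(p1 -> p2) -> (p1 -> p2) = 1 -> 1 = 1
(p2 -> (p2 <-> !p2)) -> ((p1 -> p2) -> (p1 -> p2)) = 1 -> 1 = 1
((p1 <-> (p1 -> p1)) <-> ((p1 -> p2) -> (p2 <-> (p2 <-> p1)))) <-> ((p2 -> (p2 <-> !p2)) -> ((p1 -> p2) -> (p1 -> p2))) = 1/5 <-> 1 = 1/5
No assignment yields a value below 1/5, so this is the minimum.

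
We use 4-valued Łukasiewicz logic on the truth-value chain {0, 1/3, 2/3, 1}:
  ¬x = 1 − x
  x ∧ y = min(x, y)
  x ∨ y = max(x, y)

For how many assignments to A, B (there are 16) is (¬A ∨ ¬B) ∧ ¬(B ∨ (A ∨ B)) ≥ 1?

A = 0, B = 0 ↦ 1  ≥
A = 0, B = 1/3 ↦ 2/3  <
A = 0, B = 2/3 ↦ 1/3  <
A = 0, B = 1 ↦ 0  <
A = 1/3, B = 0 ↦ 2/3  <
A = 1/3, B = 1/3 ↦ 2/3  <
A = 1/3, B = 2/3 ↦ 1/3  <
A = 1/3, B = 1 ↦ 0  <
A = 2/3, B = 0 ↦ 1/3  <
A = 2/3, B = 1/3 ↦ 1/3  <
A = 2/3, B = 2/3 ↦ 1/3  <
A = 2/3, B = 1 ↦ 0  <
A = 1, B = 0 ↦ 0  <
A = 1, B = 1/3 ↦ 0  <
A = 1, B = 2/3 ↦ 0  <
A = 1, B = 1 ↦ 0  <
So 1 of the 16 assignments meets the threshold.

1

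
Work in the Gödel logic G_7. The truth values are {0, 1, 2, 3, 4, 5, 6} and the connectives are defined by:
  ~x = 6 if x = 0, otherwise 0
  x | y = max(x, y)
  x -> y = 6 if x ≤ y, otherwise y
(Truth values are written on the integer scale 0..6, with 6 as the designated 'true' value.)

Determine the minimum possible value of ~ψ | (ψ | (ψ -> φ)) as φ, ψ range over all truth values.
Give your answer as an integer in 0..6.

Take φ = 0, ψ = 1:
~ψ = ~1 = 0
ψ -> φ = 1 -> 0 = 0
ψ | (ψ -> φ) = 1 | 0 = 1
~ψ | (ψ | (ψ -> φ)) = 0 | 1 = 1
No assignment yields a value below 1, so this is the minimum.

1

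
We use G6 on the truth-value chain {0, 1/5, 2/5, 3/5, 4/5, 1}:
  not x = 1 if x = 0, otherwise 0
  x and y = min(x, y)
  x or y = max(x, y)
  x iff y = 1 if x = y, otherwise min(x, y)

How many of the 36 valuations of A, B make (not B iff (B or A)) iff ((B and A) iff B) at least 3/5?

value 1: 6 assignments (counts)
value 4/5: 1 assignment (counts)
value 3/5: 1 assignment (counts)
value 2/5: 1 assignment
value 1/5: 1 assignment
value 0: 26 assignments
So 8 of the 36 assignments meet the threshold.

8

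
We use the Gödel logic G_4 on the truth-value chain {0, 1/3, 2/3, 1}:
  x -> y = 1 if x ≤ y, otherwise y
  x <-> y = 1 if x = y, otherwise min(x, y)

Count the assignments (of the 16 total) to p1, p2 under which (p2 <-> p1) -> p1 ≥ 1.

13

p1 = 0, p2 = 0 ↦ 0  <
p1 = 0, p2 = 1/3 ↦ 1  ≥
p1 = 0, p2 = 2/3 ↦ 1  ≥
p1 = 0, p2 = 1 ↦ 1  ≥
p1 = 1/3, p2 = 0 ↦ 1  ≥
p1 = 1/3, p2 = 1/3 ↦ 1/3  <
p1 = 1/3, p2 = 2/3 ↦ 1  ≥
p1 = 1/3, p2 = 1 ↦ 1  ≥
p1 = 2/3, p2 = 0 ↦ 1  ≥
p1 = 2/3, p2 = 1/3 ↦ 1  ≥
p1 = 2/3, p2 = 2/3 ↦ 2/3  <
p1 = 2/3, p2 = 1 ↦ 1  ≥
p1 = 1, p2 = 0 ↦ 1  ≥
p1 = 1, p2 = 1/3 ↦ 1  ≥
p1 = 1, p2 = 2/3 ↦ 1  ≥
p1 = 1, p2 = 1 ↦ 1  ≥
So 13 of the 16 assignments meet the threshold.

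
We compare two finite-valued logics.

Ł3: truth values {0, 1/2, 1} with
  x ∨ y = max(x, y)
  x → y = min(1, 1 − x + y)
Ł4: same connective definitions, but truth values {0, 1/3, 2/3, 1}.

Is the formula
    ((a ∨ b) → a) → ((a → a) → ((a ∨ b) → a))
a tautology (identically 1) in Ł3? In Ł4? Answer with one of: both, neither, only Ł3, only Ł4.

In Ł3: every assignment gives 1 — tautology.
In Ł4: every assignment gives 1 — tautology.

both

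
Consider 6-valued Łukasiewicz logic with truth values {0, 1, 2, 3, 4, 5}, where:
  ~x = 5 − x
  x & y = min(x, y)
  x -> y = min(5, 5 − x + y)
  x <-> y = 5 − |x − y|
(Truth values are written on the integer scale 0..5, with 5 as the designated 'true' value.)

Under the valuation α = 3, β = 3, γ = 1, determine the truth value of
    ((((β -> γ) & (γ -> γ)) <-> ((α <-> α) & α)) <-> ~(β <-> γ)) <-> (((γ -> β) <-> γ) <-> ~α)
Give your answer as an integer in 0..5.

3

β -> γ = 3 -> 1 = 3
γ -> γ = 1 -> 1 = 5
(β -> γ) & (γ -> γ) = 3 & 5 = 3
α <-> α = 3 <-> 3 = 5
(α <-> α) & α = 5 & 3 = 3
((β -> γ) & (γ -> γ)) <-> ((α <-> α) & α) = 3 <-> 3 = 5
β <-> γ = 3 <-> 1 = 3
~(β <-> γ) = ~3 = 2
(((β -> γ) & (γ -> γ)) <-> ((α <-> α) & α)) <-> ~(β <-> γ) = 5 <-> 2 = 2
γ -> β = 1 -> 3 = 5
(γ -> β) <-> γ = 5 <-> 1 = 1
~α = ~3 = 2
((γ -> β) <-> γ) <-> ~α = 1 <-> 2 = 4
((((β -> γ) & (γ -> γ)) <-> ((α <-> α) & α)) <-> ~(β <-> γ)) <-> (((γ -> β) <-> γ) <-> ~α) = 2 <-> 4 = 3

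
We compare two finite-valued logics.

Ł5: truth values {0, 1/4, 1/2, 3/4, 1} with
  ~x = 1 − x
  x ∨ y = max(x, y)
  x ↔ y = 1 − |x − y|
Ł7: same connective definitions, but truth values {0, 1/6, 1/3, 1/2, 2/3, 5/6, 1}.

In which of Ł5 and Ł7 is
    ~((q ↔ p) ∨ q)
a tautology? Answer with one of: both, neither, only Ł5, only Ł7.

neither

In Ł5: at p = 0, q = 0 the value is 0 — not a tautology.
In Ł7: at p = 0, q = 0 the value is 0 — not a tautology.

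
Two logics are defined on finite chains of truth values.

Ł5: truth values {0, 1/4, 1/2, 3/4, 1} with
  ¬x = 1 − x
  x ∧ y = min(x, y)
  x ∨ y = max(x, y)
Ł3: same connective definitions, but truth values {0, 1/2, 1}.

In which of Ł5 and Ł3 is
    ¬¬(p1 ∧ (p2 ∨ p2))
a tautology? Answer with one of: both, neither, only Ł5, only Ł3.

neither

In Ł5: at p1 = 0, p2 = 0 the value is 0 — not a tautology.
In Ł3: at p1 = 0, p2 = 0 the value is 0 — not a tautology.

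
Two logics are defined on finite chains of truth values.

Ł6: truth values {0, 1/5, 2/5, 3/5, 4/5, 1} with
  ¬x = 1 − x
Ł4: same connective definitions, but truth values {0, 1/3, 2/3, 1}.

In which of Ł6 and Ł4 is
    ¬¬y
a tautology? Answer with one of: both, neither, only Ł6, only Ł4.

neither

In Ł6: at y = 0 the value is 0 — not a tautology.
In Ł4: at y = 0 the value is 0 — not a tautology.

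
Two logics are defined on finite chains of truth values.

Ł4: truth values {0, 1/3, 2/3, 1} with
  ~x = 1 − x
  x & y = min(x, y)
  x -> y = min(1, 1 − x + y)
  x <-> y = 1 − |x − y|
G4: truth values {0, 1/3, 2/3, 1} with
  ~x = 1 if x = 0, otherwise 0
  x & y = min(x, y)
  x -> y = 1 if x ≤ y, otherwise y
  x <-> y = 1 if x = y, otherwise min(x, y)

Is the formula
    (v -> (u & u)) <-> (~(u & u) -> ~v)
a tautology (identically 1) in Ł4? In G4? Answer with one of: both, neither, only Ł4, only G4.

In Ł4: every assignment gives 1 — tautology.
In G4: at u = 1/3, v = 2/3 the value is 1/3 — not a tautology.

only Ł4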